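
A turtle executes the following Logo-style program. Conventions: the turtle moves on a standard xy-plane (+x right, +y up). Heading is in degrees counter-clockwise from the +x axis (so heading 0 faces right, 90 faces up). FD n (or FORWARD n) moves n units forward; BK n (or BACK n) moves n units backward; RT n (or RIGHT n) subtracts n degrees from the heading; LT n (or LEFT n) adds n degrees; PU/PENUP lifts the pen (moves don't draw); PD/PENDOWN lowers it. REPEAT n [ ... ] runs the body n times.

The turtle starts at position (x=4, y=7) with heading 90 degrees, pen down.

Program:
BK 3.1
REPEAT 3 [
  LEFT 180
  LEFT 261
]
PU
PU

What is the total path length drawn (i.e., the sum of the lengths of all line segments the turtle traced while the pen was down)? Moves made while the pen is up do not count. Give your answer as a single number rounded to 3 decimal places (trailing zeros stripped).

Executing turtle program step by step:
Start: pos=(4,7), heading=90, pen down
BK 3.1: (4,7) -> (4,3.9) [heading=90, draw]
REPEAT 3 [
  -- iteration 1/3 --
  LT 180: heading 90 -> 270
  LT 261: heading 270 -> 171
  -- iteration 2/3 --
  LT 180: heading 171 -> 351
  LT 261: heading 351 -> 252
  -- iteration 3/3 --
  LT 180: heading 252 -> 72
  LT 261: heading 72 -> 333
]
PU: pen up
PU: pen up
Final: pos=(4,3.9), heading=333, 1 segment(s) drawn

Segment lengths:
  seg 1: (4,7) -> (4,3.9), length = 3.1
Total = 3.1

Answer: 3.1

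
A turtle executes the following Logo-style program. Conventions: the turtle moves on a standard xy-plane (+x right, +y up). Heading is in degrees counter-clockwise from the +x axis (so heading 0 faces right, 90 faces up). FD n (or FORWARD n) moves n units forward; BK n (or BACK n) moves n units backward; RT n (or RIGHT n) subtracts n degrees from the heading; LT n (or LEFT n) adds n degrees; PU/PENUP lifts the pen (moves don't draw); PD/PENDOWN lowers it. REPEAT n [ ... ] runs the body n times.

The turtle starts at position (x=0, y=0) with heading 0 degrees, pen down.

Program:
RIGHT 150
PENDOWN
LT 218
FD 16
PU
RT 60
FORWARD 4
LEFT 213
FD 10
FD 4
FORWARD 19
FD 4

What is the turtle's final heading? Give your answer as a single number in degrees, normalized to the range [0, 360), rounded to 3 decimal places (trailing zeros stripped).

Executing turtle program step by step:
Start: pos=(0,0), heading=0, pen down
RT 150: heading 0 -> 210
PD: pen down
LT 218: heading 210 -> 68
FD 16: (0,0) -> (5.994,14.835) [heading=68, draw]
PU: pen up
RT 60: heading 68 -> 8
FD 4: (5.994,14.835) -> (9.955,15.392) [heading=8, move]
LT 213: heading 8 -> 221
FD 10: (9.955,15.392) -> (2.408,8.831) [heading=221, move]
FD 4: (2.408,8.831) -> (-0.611,6.207) [heading=221, move]
FD 19: (-0.611,6.207) -> (-14.951,-6.258) [heading=221, move]
FD 4: (-14.951,-6.258) -> (-17.969,-8.883) [heading=221, move]
Final: pos=(-17.969,-8.883), heading=221, 1 segment(s) drawn

Answer: 221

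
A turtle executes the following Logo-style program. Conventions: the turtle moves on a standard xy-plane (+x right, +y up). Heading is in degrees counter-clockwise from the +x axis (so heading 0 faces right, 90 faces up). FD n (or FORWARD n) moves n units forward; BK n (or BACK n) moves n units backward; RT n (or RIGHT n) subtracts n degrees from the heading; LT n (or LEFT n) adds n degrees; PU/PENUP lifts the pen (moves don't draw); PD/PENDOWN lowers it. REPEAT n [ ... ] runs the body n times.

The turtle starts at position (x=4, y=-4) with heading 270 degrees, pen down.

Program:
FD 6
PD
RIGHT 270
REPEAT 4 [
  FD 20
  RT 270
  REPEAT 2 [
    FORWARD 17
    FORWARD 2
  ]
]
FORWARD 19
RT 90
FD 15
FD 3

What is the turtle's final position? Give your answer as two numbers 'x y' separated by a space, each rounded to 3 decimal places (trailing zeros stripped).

Executing turtle program step by step:
Start: pos=(4,-4), heading=270, pen down
FD 6: (4,-4) -> (4,-10) [heading=270, draw]
PD: pen down
RT 270: heading 270 -> 0
REPEAT 4 [
  -- iteration 1/4 --
  FD 20: (4,-10) -> (24,-10) [heading=0, draw]
  RT 270: heading 0 -> 90
  REPEAT 2 [
    -- iteration 1/2 --
    FD 17: (24,-10) -> (24,7) [heading=90, draw]
    FD 2: (24,7) -> (24,9) [heading=90, draw]
    -- iteration 2/2 --
    FD 17: (24,9) -> (24,26) [heading=90, draw]
    FD 2: (24,26) -> (24,28) [heading=90, draw]
  ]
  -- iteration 2/4 --
  FD 20: (24,28) -> (24,48) [heading=90, draw]
  RT 270: heading 90 -> 180
  REPEAT 2 [
    -- iteration 1/2 --
    FD 17: (24,48) -> (7,48) [heading=180, draw]
    FD 2: (7,48) -> (5,48) [heading=180, draw]
    -- iteration 2/2 --
    FD 17: (5,48) -> (-12,48) [heading=180, draw]
    FD 2: (-12,48) -> (-14,48) [heading=180, draw]
  ]
  -- iteration 3/4 --
  FD 20: (-14,48) -> (-34,48) [heading=180, draw]
  RT 270: heading 180 -> 270
  REPEAT 2 [
    -- iteration 1/2 --
    FD 17: (-34,48) -> (-34,31) [heading=270, draw]
    FD 2: (-34,31) -> (-34,29) [heading=270, draw]
    -- iteration 2/2 --
    FD 17: (-34,29) -> (-34,12) [heading=270, draw]
    FD 2: (-34,12) -> (-34,10) [heading=270, draw]
  ]
  -- iteration 4/4 --
  FD 20: (-34,10) -> (-34,-10) [heading=270, draw]
  RT 270: heading 270 -> 0
  REPEAT 2 [
    -- iteration 1/2 --
    FD 17: (-34,-10) -> (-17,-10) [heading=0, draw]
    FD 2: (-17,-10) -> (-15,-10) [heading=0, draw]
    -- iteration 2/2 --
    FD 17: (-15,-10) -> (2,-10) [heading=0, draw]
    FD 2: (2,-10) -> (4,-10) [heading=0, draw]
  ]
]
FD 19: (4,-10) -> (23,-10) [heading=0, draw]
RT 90: heading 0 -> 270
FD 15: (23,-10) -> (23,-25) [heading=270, draw]
FD 3: (23,-25) -> (23,-28) [heading=270, draw]
Final: pos=(23,-28), heading=270, 24 segment(s) drawn

Answer: 23 -28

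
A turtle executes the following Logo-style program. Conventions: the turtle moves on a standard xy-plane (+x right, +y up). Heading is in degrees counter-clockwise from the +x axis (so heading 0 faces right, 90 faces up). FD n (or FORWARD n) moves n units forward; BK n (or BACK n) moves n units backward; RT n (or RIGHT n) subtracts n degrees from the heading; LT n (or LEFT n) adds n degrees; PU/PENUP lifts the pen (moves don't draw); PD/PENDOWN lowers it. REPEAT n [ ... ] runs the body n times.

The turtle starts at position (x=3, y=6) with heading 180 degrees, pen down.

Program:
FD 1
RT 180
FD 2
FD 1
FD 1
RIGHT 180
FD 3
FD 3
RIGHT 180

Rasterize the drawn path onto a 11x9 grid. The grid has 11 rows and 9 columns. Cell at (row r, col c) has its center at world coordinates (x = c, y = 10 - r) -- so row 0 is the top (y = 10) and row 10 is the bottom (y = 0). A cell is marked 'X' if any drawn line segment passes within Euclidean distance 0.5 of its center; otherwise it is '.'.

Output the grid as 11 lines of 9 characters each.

Answer: .........
.........
.........
.........
XXXXXXX..
.........
.........
.........
.........
.........
.........

Derivation:
Segment 0: (3,6) -> (2,6)
Segment 1: (2,6) -> (4,6)
Segment 2: (4,6) -> (5,6)
Segment 3: (5,6) -> (6,6)
Segment 4: (6,6) -> (3,6)
Segment 5: (3,6) -> (0,6)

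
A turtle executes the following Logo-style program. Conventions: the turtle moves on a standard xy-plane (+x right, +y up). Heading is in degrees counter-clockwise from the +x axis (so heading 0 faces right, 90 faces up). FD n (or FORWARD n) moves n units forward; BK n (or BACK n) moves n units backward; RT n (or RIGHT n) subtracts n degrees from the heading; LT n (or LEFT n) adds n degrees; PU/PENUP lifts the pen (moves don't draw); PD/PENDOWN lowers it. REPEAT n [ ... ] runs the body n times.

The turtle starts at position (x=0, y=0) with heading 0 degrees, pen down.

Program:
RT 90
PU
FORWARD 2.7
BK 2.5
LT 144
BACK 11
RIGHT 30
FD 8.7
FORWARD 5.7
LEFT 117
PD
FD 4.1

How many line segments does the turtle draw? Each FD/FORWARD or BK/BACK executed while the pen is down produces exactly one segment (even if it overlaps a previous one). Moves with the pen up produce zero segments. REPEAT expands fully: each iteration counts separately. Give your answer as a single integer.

Executing turtle program step by step:
Start: pos=(0,0), heading=0, pen down
RT 90: heading 0 -> 270
PU: pen up
FD 2.7: (0,0) -> (0,-2.7) [heading=270, move]
BK 2.5: (0,-2.7) -> (0,-0.2) [heading=270, move]
LT 144: heading 270 -> 54
BK 11: (0,-0.2) -> (-6.466,-9.099) [heading=54, move]
RT 30: heading 54 -> 24
FD 8.7: (-6.466,-9.099) -> (1.482,-5.561) [heading=24, move]
FD 5.7: (1.482,-5.561) -> (6.689,-3.242) [heading=24, move]
LT 117: heading 24 -> 141
PD: pen down
FD 4.1: (6.689,-3.242) -> (3.503,-0.662) [heading=141, draw]
Final: pos=(3.503,-0.662), heading=141, 1 segment(s) drawn
Segments drawn: 1

Answer: 1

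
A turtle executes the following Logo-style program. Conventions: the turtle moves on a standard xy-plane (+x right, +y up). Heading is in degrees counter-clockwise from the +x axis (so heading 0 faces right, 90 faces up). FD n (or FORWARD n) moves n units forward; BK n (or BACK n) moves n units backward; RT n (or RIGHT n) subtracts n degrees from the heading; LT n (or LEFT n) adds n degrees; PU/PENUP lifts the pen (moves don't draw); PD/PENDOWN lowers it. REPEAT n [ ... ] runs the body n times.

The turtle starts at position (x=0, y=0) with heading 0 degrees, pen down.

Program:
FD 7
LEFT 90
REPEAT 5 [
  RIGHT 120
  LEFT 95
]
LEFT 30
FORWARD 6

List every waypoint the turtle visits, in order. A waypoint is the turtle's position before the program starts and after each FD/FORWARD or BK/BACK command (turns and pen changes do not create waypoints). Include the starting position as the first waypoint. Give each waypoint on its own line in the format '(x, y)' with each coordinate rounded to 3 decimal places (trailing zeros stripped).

Answer: (0, 0)
(7, 0)
(12.977, -0.523)

Derivation:
Executing turtle program step by step:
Start: pos=(0,0), heading=0, pen down
FD 7: (0,0) -> (7,0) [heading=0, draw]
LT 90: heading 0 -> 90
REPEAT 5 [
  -- iteration 1/5 --
  RT 120: heading 90 -> 330
  LT 95: heading 330 -> 65
  -- iteration 2/5 --
  RT 120: heading 65 -> 305
  LT 95: heading 305 -> 40
  -- iteration 3/5 --
  RT 120: heading 40 -> 280
  LT 95: heading 280 -> 15
  -- iteration 4/5 --
  RT 120: heading 15 -> 255
  LT 95: heading 255 -> 350
  -- iteration 5/5 --
  RT 120: heading 350 -> 230
  LT 95: heading 230 -> 325
]
LT 30: heading 325 -> 355
FD 6: (7,0) -> (12.977,-0.523) [heading=355, draw]
Final: pos=(12.977,-0.523), heading=355, 2 segment(s) drawn
Waypoints (3 total):
(0, 0)
(7, 0)
(12.977, -0.523)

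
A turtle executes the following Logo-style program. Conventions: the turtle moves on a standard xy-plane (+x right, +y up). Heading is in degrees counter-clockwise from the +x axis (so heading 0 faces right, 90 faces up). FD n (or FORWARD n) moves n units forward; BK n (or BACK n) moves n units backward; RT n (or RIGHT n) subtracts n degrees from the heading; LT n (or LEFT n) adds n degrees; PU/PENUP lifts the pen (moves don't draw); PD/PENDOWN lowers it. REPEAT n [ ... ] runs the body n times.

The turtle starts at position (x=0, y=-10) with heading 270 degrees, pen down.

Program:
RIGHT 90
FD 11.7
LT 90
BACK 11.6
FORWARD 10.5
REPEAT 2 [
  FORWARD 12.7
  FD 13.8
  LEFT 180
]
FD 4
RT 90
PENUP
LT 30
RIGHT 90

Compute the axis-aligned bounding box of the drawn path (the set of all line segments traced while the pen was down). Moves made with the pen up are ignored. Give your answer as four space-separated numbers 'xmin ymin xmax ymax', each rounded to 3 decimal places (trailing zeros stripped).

Answer: -11.7 -35.4 0 1.6

Derivation:
Executing turtle program step by step:
Start: pos=(0,-10), heading=270, pen down
RT 90: heading 270 -> 180
FD 11.7: (0,-10) -> (-11.7,-10) [heading=180, draw]
LT 90: heading 180 -> 270
BK 11.6: (-11.7,-10) -> (-11.7,1.6) [heading=270, draw]
FD 10.5: (-11.7,1.6) -> (-11.7,-8.9) [heading=270, draw]
REPEAT 2 [
  -- iteration 1/2 --
  FD 12.7: (-11.7,-8.9) -> (-11.7,-21.6) [heading=270, draw]
  FD 13.8: (-11.7,-21.6) -> (-11.7,-35.4) [heading=270, draw]
  LT 180: heading 270 -> 90
  -- iteration 2/2 --
  FD 12.7: (-11.7,-35.4) -> (-11.7,-22.7) [heading=90, draw]
  FD 13.8: (-11.7,-22.7) -> (-11.7,-8.9) [heading=90, draw]
  LT 180: heading 90 -> 270
]
FD 4: (-11.7,-8.9) -> (-11.7,-12.9) [heading=270, draw]
RT 90: heading 270 -> 180
PU: pen up
LT 30: heading 180 -> 210
RT 90: heading 210 -> 120
Final: pos=(-11.7,-12.9), heading=120, 8 segment(s) drawn

Segment endpoints: x in {-11.7, -11.7, -11.7, -11.7, -11.7, 0}, y in {-35.4, -22.7, -21.6, -12.9, -10, -10, -8.9, 1.6}
xmin=-11.7, ymin=-35.4, xmax=0, ymax=1.6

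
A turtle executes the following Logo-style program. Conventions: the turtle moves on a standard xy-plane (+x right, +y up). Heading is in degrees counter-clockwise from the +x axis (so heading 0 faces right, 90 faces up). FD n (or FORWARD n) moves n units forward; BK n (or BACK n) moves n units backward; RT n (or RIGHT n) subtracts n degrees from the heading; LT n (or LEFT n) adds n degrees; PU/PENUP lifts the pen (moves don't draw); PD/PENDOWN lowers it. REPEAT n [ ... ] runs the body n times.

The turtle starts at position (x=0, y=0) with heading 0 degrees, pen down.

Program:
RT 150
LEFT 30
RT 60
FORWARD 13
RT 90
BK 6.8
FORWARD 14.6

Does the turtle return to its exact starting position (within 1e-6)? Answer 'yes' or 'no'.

Executing turtle program step by step:
Start: pos=(0,0), heading=0, pen down
RT 150: heading 0 -> 210
LT 30: heading 210 -> 240
RT 60: heading 240 -> 180
FD 13: (0,0) -> (-13,0) [heading=180, draw]
RT 90: heading 180 -> 90
BK 6.8: (-13,0) -> (-13,-6.8) [heading=90, draw]
FD 14.6: (-13,-6.8) -> (-13,7.8) [heading=90, draw]
Final: pos=(-13,7.8), heading=90, 3 segment(s) drawn

Start position: (0, 0)
Final position: (-13, 7.8)
Distance = 15.16; >= 1e-6 -> NOT closed

Answer: no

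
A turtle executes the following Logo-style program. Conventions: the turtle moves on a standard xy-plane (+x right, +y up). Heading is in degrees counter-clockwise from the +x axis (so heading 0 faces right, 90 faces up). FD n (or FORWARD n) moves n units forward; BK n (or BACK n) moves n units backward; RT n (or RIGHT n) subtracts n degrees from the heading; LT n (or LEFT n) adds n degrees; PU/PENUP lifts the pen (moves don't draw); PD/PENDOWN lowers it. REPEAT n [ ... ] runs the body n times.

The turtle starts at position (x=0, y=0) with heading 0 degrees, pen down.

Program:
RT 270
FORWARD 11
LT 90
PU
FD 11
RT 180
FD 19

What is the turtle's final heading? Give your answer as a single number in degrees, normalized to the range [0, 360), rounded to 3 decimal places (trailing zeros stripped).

Executing turtle program step by step:
Start: pos=(0,0), heading=0, pen down
RT 270: heading 0 -> 90
FD 11: (0,0) -> (0,11) [heading=90, draw]
LT 90: heading 90 -> 180
PU: pen up
FD 11: (0,11) -> (-11,11) [heading=180, move]
RT 180: heading 180 -> 0
FD 19: (-11,11) -> (8,11) [heading=0, move]
Final: pos=(8,11), heading=0, 1 segment(s) drawn

Answer: 0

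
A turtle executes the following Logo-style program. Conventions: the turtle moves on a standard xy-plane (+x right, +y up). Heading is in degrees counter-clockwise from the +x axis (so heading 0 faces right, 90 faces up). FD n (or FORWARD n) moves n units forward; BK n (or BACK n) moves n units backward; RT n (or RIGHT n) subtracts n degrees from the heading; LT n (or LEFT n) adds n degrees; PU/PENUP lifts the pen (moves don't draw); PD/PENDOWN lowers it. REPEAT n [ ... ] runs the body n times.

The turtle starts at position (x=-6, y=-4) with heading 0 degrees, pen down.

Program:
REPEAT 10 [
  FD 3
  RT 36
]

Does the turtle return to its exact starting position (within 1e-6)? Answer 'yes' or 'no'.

Answer: yes

Derivation:
Executing turtle program step by step:
Start: pos=(-6,-4), heading=0, pen down
REPEAT 10 [
  -- iteration 1/10 --
  FD 3: (-6,-4) -> (-3,-4) [heading=0, draw]
  RT 36: heading 0 -> 324
  -- iteration 2/10 --
  FD 3: (-3,-4) -> (-0.573,-5.763) [heading=324, draw]
  RT 36: heading 324 -> 288
  -- iteration 3/10 --
  FD 3: (-0.573,-5.763) -> (0.354,-8.617) [heading=288, draw]
  RT 36: heading 288 -> 252
  -- iteration 4/10 --
  FD 3: (0.354,-8.617) -> (-0.573,-11.47) [heading=252, draw]
  RT 36: heading 252 -> 216
  -- iteration 5/10 --
  FD 3: (-0.573,-11.47) -> (-3,-13.233) [heading=216, draw]
  RT 36: heading 216 -> 180
  -- iteration 6/10 --
  FD 3: (-3,-13.233) -> (-6,-13.233) [heading=180, draw]
  RT 36: heading 180 -> 144
  -- iteration 7/10 --
  FD 3: (-6,-13.233) -> (-8.427,-11.47) [heading=144, draw]
  RT 36: heading 144 -> 108
  -- iteration 8/10 --
  FD 3: (-8.427,-11.47) -> (-9.354,-8.617) [heading=108, draw]
  RT 36: heading 108 -> 72
  -- iteration 9/10 --
  FD 3: (-9.354,-8.617) -> (-8.427,-5.763) [heading=72, draw]
  RT 36: heading 72 -> 36
  -- iteration 10/10 --
  FD 3: (-8.427,-5.763) -> (-6,-4) [heading=36, draw]
  RT 36: heading 36 -> 0
]
Final: pos=(-6,-4), heading=0, 10 segment(s) drawn

Start position: (-6, -4)
Final position: (-6, -4)
Distance = 0; < 1e-6 -> CLOSED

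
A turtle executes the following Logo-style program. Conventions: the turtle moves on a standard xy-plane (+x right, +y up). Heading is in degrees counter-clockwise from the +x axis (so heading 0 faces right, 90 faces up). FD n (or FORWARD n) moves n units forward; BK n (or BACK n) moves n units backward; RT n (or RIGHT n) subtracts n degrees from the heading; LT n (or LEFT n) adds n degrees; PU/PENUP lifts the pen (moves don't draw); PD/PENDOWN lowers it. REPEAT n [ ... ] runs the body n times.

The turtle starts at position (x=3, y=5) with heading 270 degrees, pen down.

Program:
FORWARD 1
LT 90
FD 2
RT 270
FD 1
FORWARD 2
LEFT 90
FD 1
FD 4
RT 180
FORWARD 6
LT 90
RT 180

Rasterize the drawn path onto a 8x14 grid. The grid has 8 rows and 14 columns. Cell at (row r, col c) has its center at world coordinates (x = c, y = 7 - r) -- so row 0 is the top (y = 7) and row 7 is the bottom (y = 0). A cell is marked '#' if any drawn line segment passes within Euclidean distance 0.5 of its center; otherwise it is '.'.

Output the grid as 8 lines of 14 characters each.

Answer: #######.......
.....#........
...#.#........
...###........
..............
..............
..............
..............

Derivation:
Segment 0: (3,5) -> (3,4)
Segment 1: (3,4) -> (5,4)
Segment 2: (5,4) -> (5,5)
Segment 3: (5,5) -> (5,7)
Segment 4: (5,7) -> (4,7)
Segment 5: (4,7) -> (0,7)
Segment 6: (0,7) -> (6,7)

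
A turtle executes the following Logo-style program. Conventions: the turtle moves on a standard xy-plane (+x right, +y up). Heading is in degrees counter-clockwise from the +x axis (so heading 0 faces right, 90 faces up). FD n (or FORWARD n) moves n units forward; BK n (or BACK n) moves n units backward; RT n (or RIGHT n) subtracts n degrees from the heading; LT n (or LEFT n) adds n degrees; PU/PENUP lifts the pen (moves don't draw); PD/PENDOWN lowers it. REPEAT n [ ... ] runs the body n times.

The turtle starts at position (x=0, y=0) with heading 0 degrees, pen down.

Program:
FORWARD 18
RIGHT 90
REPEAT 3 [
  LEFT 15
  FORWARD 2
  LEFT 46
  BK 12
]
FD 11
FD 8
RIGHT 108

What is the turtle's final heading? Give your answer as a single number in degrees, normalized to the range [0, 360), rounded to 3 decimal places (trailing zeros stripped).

Executing turtle program step by step:
Start: pos=(0,0), heading=0, pen down
FD 18: (0,0) -> (18,0) [heading=0, draw]
RT 90: heading 0 -> 270
REPEAT 3 [
  -- iteration 1/3 --
  LT 15: heading 270 -> 285
  FD 2: (18,0) -> (18.518,-1.932) [heading=285, draw]
  LT 46: heading 285 -> 331
  BK 12: (18.518,-1.932) -> (8.022,3.886) [heading=331, draw]
  -- iteration 2/3 --
  LT 15: heading 331 -> 346
  FD 2: (8.022,3.886) -> (9.963,3.402) [heading=346, draw]
  LT 46: heading 346 -> 32
  BK 12: (9.963,3.402) -> (-0.214,-2.957) [heading=32, draw]
  -- iteration 3/3 --
  LT 15: heading 32 -> 47
  FD 2: (-0.214,-2.957) -> (1.15,-1.494) [heading=47, draw]
  LT 46: heading 47 -> 93
  BK 12: (1.15,-1.494) -> (1.778,-13.478) [heading=93, draw]
]
FD 11: (1.778,-13.478) -> (1.203,-2.493) [heading=93, draw]
FD 8: (1.203,-2.493) -> (0.784,5.496) [heading=93, draw]
RT 108: heading 93 -> 345
Final: pos=(0.784,5.496), heading=345, 9 segment(s) drawn

Answer: 345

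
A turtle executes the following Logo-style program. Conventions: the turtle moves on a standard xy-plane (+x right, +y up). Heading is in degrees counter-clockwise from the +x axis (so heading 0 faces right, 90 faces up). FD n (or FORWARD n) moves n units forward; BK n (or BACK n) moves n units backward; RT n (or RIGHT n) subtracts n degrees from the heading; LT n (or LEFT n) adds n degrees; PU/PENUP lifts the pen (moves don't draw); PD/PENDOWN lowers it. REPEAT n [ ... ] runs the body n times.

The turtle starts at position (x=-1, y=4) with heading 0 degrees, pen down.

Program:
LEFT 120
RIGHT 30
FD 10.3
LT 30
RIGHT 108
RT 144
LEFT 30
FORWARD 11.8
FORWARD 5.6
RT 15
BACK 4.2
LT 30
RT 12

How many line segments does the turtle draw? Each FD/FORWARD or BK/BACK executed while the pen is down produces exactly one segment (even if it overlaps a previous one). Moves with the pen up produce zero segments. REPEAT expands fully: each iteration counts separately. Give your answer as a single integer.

Answer: 4

Derivation:
Executing turtle program step by step:
Start: pos=(-1,4), heading=0, pen down
LT 120: heading 0 -> 120
RT 30: heading 120 -> 90
FD 10.3: (-1,4) -> (-1,14.3) [heading=90, draw]
LT 30: heading 90 -> 120
RT 108: heading 120 -> 12
RT 144: heading 12 -> 228
LT 30: heading 228 -> 258
FD 11.8: (-1,14.3) -> (-3.453,2.758) [heading=258, draw]
FD 5.6: (-3.453,2.758) -> (-4.618,-2.72) [heading=258, draw]
RT 15: heading 258 -> 243
BK 4.2: (-4.618,-2.72) -> (-2.711,1.022) [heading=243, draw]
LT 30: heading 243 -> 273
RT 12: heading 273 -> 261
Final: pos=(-2.711,1.022), heading=261, 4 segment(s) drawn
Segments drawn: 4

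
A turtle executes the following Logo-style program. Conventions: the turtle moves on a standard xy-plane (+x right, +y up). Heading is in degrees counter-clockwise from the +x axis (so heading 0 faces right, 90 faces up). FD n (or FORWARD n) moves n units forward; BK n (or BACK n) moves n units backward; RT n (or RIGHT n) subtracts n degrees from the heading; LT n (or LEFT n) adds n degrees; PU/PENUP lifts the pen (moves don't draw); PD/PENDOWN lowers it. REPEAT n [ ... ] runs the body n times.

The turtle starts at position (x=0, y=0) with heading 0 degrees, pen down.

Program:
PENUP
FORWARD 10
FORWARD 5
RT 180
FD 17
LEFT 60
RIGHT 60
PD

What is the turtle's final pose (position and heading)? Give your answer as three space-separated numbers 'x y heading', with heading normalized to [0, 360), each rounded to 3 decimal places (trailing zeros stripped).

Answer: -2 0 180

Derivation:
Executing turtle program step by step:
Start: pos=(0,0), heading=0, pen down
PU: pen up
FD 10: (0,0) -> (10,0) [heading=0, move]
FD 5: (10,0) -> (15,0) [heading=0, move]
RT 180: heading 0 -> 180
FD 17: (15,0) -> (-2,0) [heading=180, move]
LT 60: heading 180 -> 240
RT 60: heading 240 -> 180
PD: pen down
Final: pos=(-2,0), heading=180, 0 segment(s) drawn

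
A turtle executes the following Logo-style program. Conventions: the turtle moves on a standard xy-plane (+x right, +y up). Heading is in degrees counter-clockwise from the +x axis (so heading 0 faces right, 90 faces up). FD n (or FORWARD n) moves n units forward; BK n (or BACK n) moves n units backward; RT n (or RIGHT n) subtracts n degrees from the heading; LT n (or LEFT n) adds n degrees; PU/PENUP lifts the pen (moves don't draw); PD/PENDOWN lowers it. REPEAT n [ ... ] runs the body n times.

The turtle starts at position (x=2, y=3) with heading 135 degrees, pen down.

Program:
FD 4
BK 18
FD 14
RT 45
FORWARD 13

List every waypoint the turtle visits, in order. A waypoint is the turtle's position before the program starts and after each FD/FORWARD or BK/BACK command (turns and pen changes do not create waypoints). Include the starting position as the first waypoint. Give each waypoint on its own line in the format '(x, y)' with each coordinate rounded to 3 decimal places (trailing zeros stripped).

Answer: (2, 3)
(-0.828, 5.828)
(11.899, -6.899)
(2, 3)
(2, 16)

Derivation:
Executing turtle program step by step:
Start: pos=(2,3), heading=135, pen down
FD 4: (2,3) -> (-0.828,5.828) [heading=135, draw]
BK 18: (-0.828,5.828) -> (11.899,-6.899) [heading=135, draw]
FD 14: (11.899,-6.899) -> (2,3) [heading=135, draw]
RT 45: heading 135 -> 90
FD 13: (2,3) -> (2,16) [heading=90, draw]
Final: pos=(2,16), heading=90, 4 segment(s) drawn
Waypoints (5 total):
(2, 3)
(-0.828, 5.828)
(11.899, -6.899)
(2, 3)
(2, 16)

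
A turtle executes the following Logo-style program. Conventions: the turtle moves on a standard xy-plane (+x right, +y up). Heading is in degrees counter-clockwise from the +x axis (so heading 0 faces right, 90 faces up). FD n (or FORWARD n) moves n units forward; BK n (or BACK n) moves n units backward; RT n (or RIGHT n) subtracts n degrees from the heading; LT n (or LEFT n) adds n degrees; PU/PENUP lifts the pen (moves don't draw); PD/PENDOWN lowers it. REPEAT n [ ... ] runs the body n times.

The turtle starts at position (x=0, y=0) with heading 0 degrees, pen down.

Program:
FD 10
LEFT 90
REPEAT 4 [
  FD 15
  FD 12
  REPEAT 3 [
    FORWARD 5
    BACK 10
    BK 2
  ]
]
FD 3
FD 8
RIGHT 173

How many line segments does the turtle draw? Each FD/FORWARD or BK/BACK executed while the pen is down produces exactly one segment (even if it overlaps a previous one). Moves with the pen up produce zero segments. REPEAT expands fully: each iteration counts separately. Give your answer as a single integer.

Executing turtle program step by step:
Start: pos=(0,0), heading=0, pen down
FD 10: (0,0) -> (10,0) [heading=0, draw]
LT 90: heading 0 -> 90
REPEAT 4 [
  -- iteration 1/4 --
  FD 15: (10,0) -> (10,15) [heading=90, draw]
  FD 12: (10,15) -> (10,27) [heading=90, draw]
  REPEAT 3 [
    -- iteration 1/3 --
    FD 5: (10,27) -> (10,32) [heading=90, draw]
    BK 10: (10,32) -> (10,22) [heading=90, draw]
    BK 2: (10,22) -> (10,20) [heading=90, draw]
    -- iteration 2/3 --
    FD 5: (10,20) -> (10,25) [heading=90, draw]
    BK 10: (10,25) -> (10,15) [heading=90, draw]
    BK 2: (10,15) -> (10,13) [heading=90, draw]
    -- iteration 3/3 --
    FD 5: (10,13) -> (10,18) [heading=90, draw]
    BK 10: (10,18) -> (10,8) [heading=90, draw]
    BK 2: (10,8) -> (10,6) [heading=90, draw]
  ]
  -- iteration 2/4 --
  FD 15: (10,6) -> (10,21) [heading=90, draw]
  FD 12: (10,21) -> (10,33) [heading=90, draw]
  REPEAT 3 [
    -- iteration 1/3 --
    FD 5: (10,33) -> (10,38) [heading=90, draw]
    BK 10: (10,38) -> (10,28) [heading=90, draw]
    BK 2: (10,28) -> (10,26) [heading=90, draw]
    -- iteration 2/3 --
    FD 5: (10,26) -> (10,31) [heading=90, draw]
    BK 10: (10,31) -> (10,21) [heading=90, draw]
    BK 2: (10,21) -> (10,19) [heading=90, draw]
    -- iteration 3/3 --
    FD 5: (10,19) -> (10,24) [heading=90, draw]
    BK 10: (10,24) -> (10,14) [heading=90, draw]
    BK 2: (10,14) -> (10,12) [heading=90, draw]
  ]
  -- iteration 3/4 --
  FD 15: (10,12) -> (10,27) [heading=90, draw]
  FD 12: (10,27) -> (10,39) [heading=90, draw]
  REPEAT 3 [
    -- iteration 1/3 --
    FD 5: (10,39) -> (10,44) [heading=90, draw]
    BK 10: (10,44) -> (10,34) [heading=90, draw]
    BK 2: (10,34) -> (10,32) [heading=90, draw]
    -- iteration 2/3 --
    FD 5: (10,32) -> (10,37) [heading=90, draw]
    BK 10: (10,37) -> (10,27) [heading=90, draw]
    BK 2: (10,27) -> (10,25) [heading=90, draw]
    -- iteration 3/3 --
    FD 5: (10,25) -> (10,30) [heading=90, draw]
    BK 10: (10,30) -> (10,20) [heading=90, draw]
    BK 2: (10,20) -> (10,18) [heading=90, draw]
  ]
  -- iteration 4/4 --
  FD 15: (10,18) -> (10,33) [heading=90, draw]
  FD 12: (10,33) -> (10,45) [heading=90, draw]
  REPEAT 3 [
    -- iteration 1/3 --
    FD 5: (10,45) -> (10,50) [heading=90, draw]
    BK 10: (10,50) -> (10,40) [heading=90, draw]
    BK 2: (10,40) -> (10,38) [heading=90, draw]
    -- iteration 2/3 --
    FD 5: (10,38) -> (10,43) [heading=90, draw]
    BK 10: (10,43) -> (10,33) [heading=90, draw]
    BK 2: (10,33) -> (10,31) [heading=90, draw]
    -- iteration 3/3 --
    FD 5: (10,31) -> (10,36) [heading=90, draw]
    BK 10: (10,36) -> (10,26) [heading=90, draw]
    BK 2: (10,26) -> (10,24) [heading=90, draw]
  ]
]
FD 3: (10,24) -> (10,27) [heading=90, draw]
FD 8: (10,27) -> (10,35) [heading=90, draw]
RT 173: heading 90 -> 277
Final: pos=(10,35), heading=277, 47 segment(s) drawn
Segments drawn: 47

Answer: 47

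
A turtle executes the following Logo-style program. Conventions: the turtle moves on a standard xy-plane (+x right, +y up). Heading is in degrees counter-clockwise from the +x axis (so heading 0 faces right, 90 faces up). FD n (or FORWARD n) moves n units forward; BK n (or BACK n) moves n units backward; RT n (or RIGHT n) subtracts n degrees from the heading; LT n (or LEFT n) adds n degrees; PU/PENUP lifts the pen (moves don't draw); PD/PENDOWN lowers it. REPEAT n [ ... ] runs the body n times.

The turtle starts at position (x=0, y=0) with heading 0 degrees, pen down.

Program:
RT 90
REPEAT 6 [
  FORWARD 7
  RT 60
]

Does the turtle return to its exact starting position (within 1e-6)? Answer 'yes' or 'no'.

Executing turtle program step by step:
Start: pos=(0,0), heading=0, pen down
RT 90: heading 0 -> 270
REPEAT 6 [
  -- iteration 1/6 --
  FD 7: (0,0) -> (0,-7) [heading=270, draw]
  RT 60: heading 270 -> 210
  -- iteration 2/6 --
  FD 7: (0,-7) -> (-6.062,-10.5) [heading=210, draw]
  RT 60: heading 210 -> 150
  -- iteration 3/6 --
  FD 7: (-6.062,-10.5) -> (-12.124,-7) [heading=150, draw]
  RT 60: heading 150 -> 90
  -- iteration 4/6 --
  FD 7: (-12.124,-7) -> (-12.124,0) [heading=90, draw]
  RT 60: heading 90 -> 30
  -- iteration 5/6 --
  FD 7: (-12.124,0) -> (-6.062,3.5) [heading=30, draw]
  RT 60: heading 30 -> 330
  -- iteration 6/6 --
  FD 7: (-6.062,3.5) -> (0,0) [heading=330, draw]
  RT 60: heading 330 -> 270
]
Final: pos=(0,0), heading=270, 6 segment(s) drawn

Start position: (0, 0)
Final position: (0, 0)
Distance = 0; < 1e-6 -> CLOSED

Answer: yes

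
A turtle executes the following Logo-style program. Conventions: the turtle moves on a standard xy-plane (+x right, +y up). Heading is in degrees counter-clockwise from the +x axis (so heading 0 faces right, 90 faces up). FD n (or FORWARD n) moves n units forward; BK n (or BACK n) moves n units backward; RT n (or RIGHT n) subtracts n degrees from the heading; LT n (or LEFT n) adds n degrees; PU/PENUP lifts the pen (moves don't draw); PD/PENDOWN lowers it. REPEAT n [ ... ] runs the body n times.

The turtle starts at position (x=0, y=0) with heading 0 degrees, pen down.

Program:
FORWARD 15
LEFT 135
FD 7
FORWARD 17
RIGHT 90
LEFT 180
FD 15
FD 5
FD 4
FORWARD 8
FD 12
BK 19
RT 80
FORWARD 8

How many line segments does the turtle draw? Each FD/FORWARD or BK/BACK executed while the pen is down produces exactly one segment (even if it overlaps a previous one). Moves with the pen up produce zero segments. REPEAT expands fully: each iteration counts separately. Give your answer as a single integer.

Executing turtle program step by step:
Start: pos=(0,0), heading=0, pen down
FD 15: (0,0) -> (15,0) [heading=0, draw]
LT 135: heading 0 -> 135
FD 7: (15,0) -> (10.05,4.95) [heading=135, draw]
FD 17: (10.05,4.95) -> (-1.971,16.971) [heading=135, draw]
RT 90: heading 135 -> 45
LT 180: heading 45 -> 225
FD 15: (-1.971,16.971) -> (-12.577,6.364) [heading=225, draw]
FD 5: (-12.577,6.364) -> (-16.113,2.828) [heading=225, draw]
FD 4: (-16.113,2.828) -> (-18.941,0) [heading=225, draw]
FD 8: (-18.941,0) -> (-24.598,-5.657) [heading=225, draw]
FD 12: (-24.598,-5.657) -> (-33.083,-14.142) [heading=225, draw]
BK 19: (-33.083,-14.142) -> (-19.648,-0.707) [heading=225, draw]
RT 80: heading 225 -> 145
FD 8: (-19.648,-0.707) -> (-26.201,3.882) [heading=145, draw]
Final: pos=(-26.201,3.882), heading=145, 10 segment(s) drawn
Segments drawn: 10

Answer: 10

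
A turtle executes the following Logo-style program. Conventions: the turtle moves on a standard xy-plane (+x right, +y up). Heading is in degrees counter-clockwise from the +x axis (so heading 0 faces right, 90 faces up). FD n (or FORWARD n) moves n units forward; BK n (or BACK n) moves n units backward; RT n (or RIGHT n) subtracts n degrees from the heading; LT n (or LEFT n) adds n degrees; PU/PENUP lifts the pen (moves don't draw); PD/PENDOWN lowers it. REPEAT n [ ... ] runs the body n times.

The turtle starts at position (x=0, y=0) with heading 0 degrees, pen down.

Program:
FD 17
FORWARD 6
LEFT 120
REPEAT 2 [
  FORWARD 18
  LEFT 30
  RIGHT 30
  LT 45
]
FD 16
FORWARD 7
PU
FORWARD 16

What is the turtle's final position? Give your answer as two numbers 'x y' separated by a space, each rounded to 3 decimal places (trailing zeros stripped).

Answer: -37.162 0.747

Derivation:
Executing turtle program step by step:
Start: pos=(0,0), heading=0, pen down
FD 17: (0,0) -> (17,0) [heading=0, draw]
FD 6: (17,0) -> (23,0) [heading=0, draw]
LT 120: heading 0 -> 120
REPEAT 2 [
  -- iteration 1/2 --
  FD 18: (23,0) -> (14,15.588) [heading=120, draw]
  LT 30: heading 120 -> 150
  RT 30: heading 150 -> 120
  LT 45: heading 120 -> 165
  -- iteration 2/2 --
  FD 18: (14,15.588) -> (-3.387,20.247) [heading=165, draw]
  LT 30: heading 165 -> 195
  RT 30: heading 195 -> 165
  LT 45: heading 165 -> 210
]
FD 16: (-3.387,20.247) -> (-17.243,12.247) [heading=210, draw]
FD 7: (-17.243,12.247) -> (-23.305,8.747) [heading=210, draw]
PU: pen up
FD 16: (-23.305,8.747) -> (-37.162,0.747) [heading=210, move]
Final: pos=(-37.162,0.747), heading=210, 6 segment(s) drawn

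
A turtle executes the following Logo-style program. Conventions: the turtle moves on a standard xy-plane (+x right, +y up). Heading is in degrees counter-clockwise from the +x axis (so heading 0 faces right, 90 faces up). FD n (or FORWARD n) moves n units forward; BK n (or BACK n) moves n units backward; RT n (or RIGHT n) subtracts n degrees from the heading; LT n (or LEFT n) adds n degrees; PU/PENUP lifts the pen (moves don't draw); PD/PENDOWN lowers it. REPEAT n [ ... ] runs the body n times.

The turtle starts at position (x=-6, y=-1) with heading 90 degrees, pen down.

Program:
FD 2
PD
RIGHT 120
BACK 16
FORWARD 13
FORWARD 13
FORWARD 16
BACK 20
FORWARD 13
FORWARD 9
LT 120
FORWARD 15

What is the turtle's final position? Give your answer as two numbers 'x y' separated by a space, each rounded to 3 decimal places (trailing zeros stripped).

Answer: 18.249 2

Derivation:
Executing turtle program step by step:
Start: pos=(-6,-1), heading=90, pen down
FD 2: (-6,-1) -> (-6,1) [heading=90, draw]
PD: pen down
RT 120: heading 90 -> 330
BK 16: (-6,1) -> (-19.856,9) [heading=330, draw]
FD 13: (-19.856,9) -> (-8.598,2.5) [heading=330, draw]
FD 13: (-8.598,2.5) -> (2.66,-4) [heading=330, draw]
FD 16: (2.66,-4) -> (16.517,-12) [heading=330, draw]
BK 20: (16.517,-12) -> (-0.804,-2) [heading=330, draw]
FD 13: (-0.804,-2) -> (10.454,-8.5) [heading=330, draw]
FD 9: (10.454,-8.5) -> (18.249,-13) [heading=330, draw]
LT 120: heading 330 -> 90
FD 15: (18.249,-13) -> (18.249,2) [heading=90, draw]
Final: pos=(18.249,2), heading=90, 9 segment(s) drawn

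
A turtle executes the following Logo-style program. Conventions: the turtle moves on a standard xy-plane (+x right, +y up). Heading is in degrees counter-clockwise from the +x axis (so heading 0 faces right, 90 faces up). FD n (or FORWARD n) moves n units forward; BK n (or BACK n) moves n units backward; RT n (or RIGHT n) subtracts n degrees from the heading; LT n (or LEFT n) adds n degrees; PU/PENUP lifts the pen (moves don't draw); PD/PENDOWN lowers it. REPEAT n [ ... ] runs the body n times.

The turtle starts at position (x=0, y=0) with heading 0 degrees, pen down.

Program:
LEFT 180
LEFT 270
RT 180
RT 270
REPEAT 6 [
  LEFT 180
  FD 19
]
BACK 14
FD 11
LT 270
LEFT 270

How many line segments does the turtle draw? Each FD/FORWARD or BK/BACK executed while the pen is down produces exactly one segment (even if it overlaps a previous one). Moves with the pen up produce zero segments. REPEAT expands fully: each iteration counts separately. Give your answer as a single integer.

Executing turtle program step by step:
Start: pos=(0,0), heading=0, pen down
LT 180: heading 0 -> 180
LT 270: heading 180 -> 90
RT 180: heading 90 -> 270
RT 270: heading 270 -> 0
REPEAT 6 [
  -- iteration 1/6 --
  LT 180: heading 0 -> 180
  FD 19: (0,0) -> (-19,0) [heading=180, draw]
  -- iteration 2/6 --
  LT 180: heading 180 -> 0
  FD 19: (-19,0) -> (0,0) [heading=0, draw]
  -- iteration 3/6 --
  LT 180: heading 0 -> 180
  FD 19: (0,0) -> (-19,0) [heading=180, draw]
  -- iteration 4/6 --
  LT 180: heading 180 -> 0
  FD 19: (-19,0) -> (0,0) [heading=0, draw]
  -- iteration 5/6 --
  LT 180: heading 0 -> 180
  FD 19: (0,0) -> (-19,0) [heading=180, draw]
  -- iteration 6/6 --
  LT 180: heading 180 -> 0
  FD 19: (-19,0) -> (0,0) [heading=0, draw]
]
BK 14: (0,0) -> (-14,0) [heading=0, draw]
FD 11: (-14,0) -> (-3,0) [heading=0, draw]
LT 270: heading 0 -> 270
LT 270: heading 270 -> 180
Final: pos=(-3,0), heading=180, 8 segment(s) drawn
Segments drawn: 8

Answer: 8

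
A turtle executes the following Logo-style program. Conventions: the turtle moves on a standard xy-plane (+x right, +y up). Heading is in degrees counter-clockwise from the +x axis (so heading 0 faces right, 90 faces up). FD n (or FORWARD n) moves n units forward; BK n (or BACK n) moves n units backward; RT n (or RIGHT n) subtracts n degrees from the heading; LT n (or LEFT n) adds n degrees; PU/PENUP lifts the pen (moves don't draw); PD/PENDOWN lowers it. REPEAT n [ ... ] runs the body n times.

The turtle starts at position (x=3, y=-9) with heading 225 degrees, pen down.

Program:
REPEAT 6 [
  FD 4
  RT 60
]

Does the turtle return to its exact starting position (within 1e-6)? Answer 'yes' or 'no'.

Executing turtle program step by step:
Start: pos=(3,-9), heading=225, pen down
REPEAT 6 [
  -- iteration 1/6 --
  FD 4: (3,-9) -> (0.172,-11.828) [heading=225, draw]
  RT 60: heading 225 -> 165
  -- iteration 2/6 --
  FD 4: (0.172,-11.828) -> (-3.692,-10.793) [heading=165, draw]
  RT 60: heading 165 -> 105
  -- iteration 3/6 --
  FD 4: (-3.692,-10.793) -> (-4.727,-6.929) [heading=105, draw]
  RT 60: heading 105 -> 45
  -- iteration 4/6 --
  FD 4: (-4.727,-6.929) -> (-1.899,-4.101) [heading=45, draw]
  RT 60: heading 45 -> 345
  -- iteration 5/6 --
  FD 4: (-1.899,-4.101) -> (1.965,-5.136) [heading=345, draw]
  RT 60: heading 345 -> 285
  -- iteration 6/6 --
  FD 4: (1.965,-5.136) -> (3,-9) [heading=285, draw]
  RT 60: heading 285 -> 225
]
Final: pos=(3,-9), heading=225, 6 segment(s) drawn

Start position: (3, -9)
Final position: (3, -9)
Distance = 0; < 1e-6 -> CLOSED

Answer: yes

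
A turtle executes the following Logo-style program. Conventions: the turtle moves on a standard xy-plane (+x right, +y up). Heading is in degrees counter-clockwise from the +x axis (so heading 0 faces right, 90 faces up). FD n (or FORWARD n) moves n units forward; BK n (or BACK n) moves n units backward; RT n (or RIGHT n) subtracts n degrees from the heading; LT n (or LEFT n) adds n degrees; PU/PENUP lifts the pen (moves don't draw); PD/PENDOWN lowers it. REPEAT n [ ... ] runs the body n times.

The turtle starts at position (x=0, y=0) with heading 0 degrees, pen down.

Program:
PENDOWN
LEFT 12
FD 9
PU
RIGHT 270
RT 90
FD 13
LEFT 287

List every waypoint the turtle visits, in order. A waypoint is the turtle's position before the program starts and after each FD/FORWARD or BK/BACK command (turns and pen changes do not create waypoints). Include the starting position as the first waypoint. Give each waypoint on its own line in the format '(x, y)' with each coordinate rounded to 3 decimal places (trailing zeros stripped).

Answer: (0, 0)
(8.803, 1.871)
(21.519, 4.574)

Derivation:
Executing turtle program step by step:
Start: pos=(0,0), heading=0, pen down
PD: pen down
LT 12: heading 0 -> 12
FD 9: (0,0) -> (8.803,1.871) [heading=12, draw]
PU: pen up
RT 270: heading 12 -> 102
RT 90: heading 102 -> 12
FD 13: (8.803,1.871) -> (21.519,4.574) [heading=12, move]
LT 287: heading 12 -> 299
Final: pos=(21.519,4.574), heading=299, 1 segment(s) drawn
Waypoints (3 total):
(0, 0)
(8.803, 1.871)
(21.519, 4.574)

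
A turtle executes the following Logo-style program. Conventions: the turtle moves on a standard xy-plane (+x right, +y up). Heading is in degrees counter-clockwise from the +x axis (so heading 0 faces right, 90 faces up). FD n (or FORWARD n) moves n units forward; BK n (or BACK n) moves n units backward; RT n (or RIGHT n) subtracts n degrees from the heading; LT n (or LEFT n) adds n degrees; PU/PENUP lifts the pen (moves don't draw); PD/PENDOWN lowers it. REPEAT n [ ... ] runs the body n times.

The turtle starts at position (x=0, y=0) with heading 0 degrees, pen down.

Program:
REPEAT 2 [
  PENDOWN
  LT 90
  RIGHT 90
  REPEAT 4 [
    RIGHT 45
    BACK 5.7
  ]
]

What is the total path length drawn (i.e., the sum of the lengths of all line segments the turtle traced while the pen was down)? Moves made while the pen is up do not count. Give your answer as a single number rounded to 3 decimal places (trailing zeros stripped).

Answer: 45.6

Derivation:
Executing turtle program step by step:
Start: pos=(0,0), heading=0, pen down
REPEAT 2 [
  -- iteration 1/2 --
  PD: pen down
  LT 90: heading 0 -> 90
  RT 90: heading 90 -> 0
  REPEAT 4 [
    -- iteration 1/4 --
    RT 45: heading 0 -> 315
    BK 5.7: (0,0) -> (-4.031,4.031) [heading=315, draw]
    -- iteration 2/4 --
    RT 45: heading 315 -> 270
    BK 5.7: (-4.031,4.031) -> (-4.031,9.731) [heading=270, draw]
    -- iteration 3/4 --
    RT 45: heading 270 -> 225
    BK 5.7: (-4.031,9.731) -> (0,13.761) [heading=225, draw]
    -- iteration 4/4 --
    RT 45: heading 225 -> 180
    BK 5.7: (0,13.761) -> (5.7,13.761) [heading=180, draw]
  ]
  -- iteration 2/2 --
  PD: pen down
  LT 90: heading 180 -> 270
  RT 90: heading 270 -> 180
  REPEAT 4 [
    -- iteration 1/4 --
    RT 45: heading 180 -> 135
    BK 5.7: (5.7,13.761) -> (9.731,9.731) [heading=135, draw]
    -- iteration 2/4 --
    RT 45: heading 135 -> 90
    BK 5.7: (9.731,9.731) -> (9.731,4.031) [heading=90, draw]
    -- iteration 3/4 --
    RT 45: heading 90 -> 45
    BK 5.7: (9.731,4.031) -> (5.7,0) [heading=45, draw]
    -- iteration 4/4 --
    RT 45: heading 45 -> 0
    BK 5.7: (5.7,0) -> (0,0) [heading=0, draw]
  ]
]
Final: pos=(0,0), heading=0, 8 segment(s) drawn

Segment lengths:
  seg 1: (0,0) -> (-4.031,4.031), length = 5.7
  seg 2: (-4.031,4.031) -> (-4.031,9.731), length = 5.7
  seg 3: (-4.031,9.731) -> (0,13.761), length = 5.7
  seg 4: (0,13.761) -> (5.7,13.761), length = 5.7
  seg 5: (5.7,13.761) -> (9.731,9.731), length = 5.7
  seg 6: (9.731,9.731) -> (9.731,4.031), length = 5.7
  seg 7: (9.731,4.031) -> (5.7,0), length = 5.7
  seg 8: (5.7,0) -> (0,0), length = 5.7
Total = 45.6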